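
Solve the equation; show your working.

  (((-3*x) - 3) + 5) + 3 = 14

Step 1. [(((-3*x) - 3) + 5) + 3 = 14] peel the +3: subtract 3 from each side ⇒ sub: ((-3*x) - 3) + 5 = 11.
Step 2. [((-3*x) - 3) + 5 = 11] the outer +5 inverts by subtracting 5 ⇒ sub: (-3*x) - 3 = 6.
Step 3. [(-3*x) - 3 = 6] add 3: x sits inside (… - 3). So sub: -3*x = 9.
Step 4. [-3*x = 9] LHS = -3·(…); ÷-3 both sides. So div: x = -3.

Answer: x ∈ {-3}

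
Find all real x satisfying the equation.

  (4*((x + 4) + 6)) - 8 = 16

Step 1. [(4*((x + 4) + 6)) - 8 = 16] peel the -8: add 8 from each side ⇒ sub: 4*((x + 4) + 6) = 24.
Step 2. [4*((x + 4) + 6) = 24] 4 out front; divide by 4, so div: (x + 4) + 6 = 6.
Step 3. [(x + 4) + 6 = 6] +6 is outermost — subtract 6 both sides ⇒ sub: x + 4 = 0.
Step 4. [x + 4 = 0] subtract 4: x sits inside (… + 4). So sub: x = -4.

Answer: x ∈ {-4}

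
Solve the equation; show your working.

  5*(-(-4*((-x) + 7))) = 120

Step 1. [5*(-(-4*((-x) + 7))) = 120] divide by the outer 5 ⇒ div: -(-4*((-x) + 7)) = 24.
Step 2. [-(-4*((-x) + 7)) = 24] LHS negated; negate both sides. So neg: -4*((-x) + 7) = -24.
Step 3. [-4*((-x) + 7) = -24] LHS = -4·(…); ÷-4 both sides. So div: (-x) + 7 = 6.
Step 4. [(-x) + 7 = 6] the outer +7 inverts by subtracting 7, so sub: -x = -1.
Step 5. [-x = -1] flip signs both sides ⇒ neg: x = 1.

Answer: x ∈ {1}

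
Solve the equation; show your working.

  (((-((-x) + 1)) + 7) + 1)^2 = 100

Step 1. [(((-((-x) + 1)) + 7) + 1)^2 = 100] LHS squared, RHS 100 ≥ 0: apply √ (±). So sqrt: ((-((-x) + 1)) + 7) + 1 = 10 or -10.
Step 2. [((-((-x) + 1)) + 7) + 1 = 10 or -10] peel the +1: subtract 1 from each side. So sub: (-((-x) + 1)) + 7 = 9 or -11.
Step 3. [(-((-x) + 1)) + 7 = 9 or -11] subtract 7: x sits inside (… + 7), so sub: -((-x) + 1) = 2 or -18.
Step 4. [-((-x) + 1) = 2 or -18] leading − — multiply by −1. So neg: (-x) + 1 = -2 or 18.
Step 5. [(-x) + 1 = -2 or 18] +1 is outermost — subtract 1 both sides. So sub: -x = -3 or 17.
Step 6. [-x = -3 or 17] LHS negated; negate both sides, so neg: x = 3 or -17.

Answer: x ∈ {-17, 3}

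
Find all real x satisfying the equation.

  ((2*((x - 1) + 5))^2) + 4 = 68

Step 1. [((2*((x - 1) + 5))^2) + 4 = 68] the outer +4 inverts by subtracting 4, so sub: (2*((x - 1) + 5))^2 = 64.
Step 2. [(2*((x - 1) + 5))^2 = 64] √ both sides: 64 ≥ 0 gives two branches. So sqrt: 2*((x - 1) + 5) = 8 or -8.
Step 3. [2*((x - 1) + 5) = 8 or -8] 2·(inner) — divide through by 2, so div: (x - 1) + 5 = 4 or -4.
Step 4. [(x - 1) + 5 = 4 or -4] +5 is outermost — subtract 5 both sides. So sub: x - 1 = -1 or -9.
Step 5. [x - 1 = -1 or -9] 1 comes off first (add 1), so sub: x = 0 or -8.

Answer: x ∈ {-8, 0}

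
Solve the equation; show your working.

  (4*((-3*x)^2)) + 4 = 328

Step 1. [(4*((-3*x)^2)) + 4 = 328] peel the +4: subtract 4 from each side. So sub: 4*((-3*x)^2) = 324.
Step 2. [4*((-3*x)^2) = 324] 4·(inner) — divide through by 4, so div: (-3*x)^2 = 81.
Step 3. [(-3*x)^2 = 81] 81 ≥ 0, LHS is (·)² — take ±√ ⇒ sqrt: -3*x = 9 or -9.
Step 4. [-3*x = 9 or -9] leading coefficient -3: divide by -3 ⇒ div: x = -3 or 3.

Answer: x ∈ {-3, 3}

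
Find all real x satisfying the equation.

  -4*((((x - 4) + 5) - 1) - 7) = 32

Step 1. [-4*((((x - 4) + 5) - 1) - 7) = 32] -4·(inner) — divide through by -4 ⇒ div: (((x - 4) + 5) - 1) - 7 = -8.
Step 2. [(((x - 4) + 5) - 1) - 7 = -8] 7 comes off first (add 7), so sub: ((x - 4) + 5) - 1 = -1.
Step 3. [((x - 4) + 5) - 1 = -1] -1 is outermost — add 1 both sides, so sub: (x - 4) + 5 = 0.
Step 4. [(x - 4) + 5 = 0] the outer +5 inverts by subtracting 5. So sub: x - 4 = -5.
Step 5. [x - 4 = -5] the outer -4 inverts by adding 4 ⇒ sub: x = -1.

Answer: x ∈ {-1}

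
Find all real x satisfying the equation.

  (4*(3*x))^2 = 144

Step 1. [(4*(3*x))^2 = 144] √ both sides: 144 ≥ 0 gives two branches, so sqrt: 4*(3*x) = 12 or -12.
Step 2. [4*(3*x) = 12 or -12] leading coefficient 4: divide by 4, so div: 3*x = 3 or -3.
Step 3. [3*x = 3 or -3] 3 out front; divide by 3. So div: x = 1 or -1.

Answer: x ∈ {-1, 1}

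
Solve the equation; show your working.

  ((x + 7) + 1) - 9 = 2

Step 1. [((x + 7) + 1) - 9 = 2] 9 comes off first (add 9), so sub: (x + 7) + 1 = 11.
Step 2. [(x + 7) + 1 = 11] peel the +1: subtract 1 from each side ⇒ sub: x + 7 = 10.
Step 3. [x + 7 = 10] subtract 7: x sits inside (… + 7), so sub: x = 3.

Answer: x ∈ {3}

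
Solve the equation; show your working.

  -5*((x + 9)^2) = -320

Step 1. [-5*((x + 9)^2) = -320] -5 out front; divide by -5. So div: (x + 9)^2 = 64.
Step 2. [(x + 9)^2 = 64] 64 ≥ 0, LHS is (·)² — take ±√, so sqrt: x + 9 = 8 or -8.
Step 3. [x + 9 = 8 or -8] +9 is outermost — subtract 9 both sides ⇒ sub: x = -1 or -17.

Answer: x ∈ {-17, -1}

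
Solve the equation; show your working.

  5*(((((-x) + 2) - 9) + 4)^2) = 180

Step 1. [5*(((((-x) + 2) - 9) + 4)^2) = 180] divide by the outer 5 ⇒ div: ((((-x) + 2) - 9) + 4)^2 = 36.
Step 2. [((((-x) + 2) - 9) + 4)^2 = 36] √ both sides: 36 ≥ 0 gives two branches, so sqrt: (((-x) + 2) - 9) + 4 = 6 or -6.
Step 3. [(((-x) + 2) - 9) + 4 = 6 or -6] +4 is outermost — subtract 4 both sides. So sub: ((-x) + 2) - 9 = 2 or -10.
Step 4. [((-x) + 2) - 9 = 2 or -10] -9 is outermost — add 9 both sides, so sub: (-x) + 2 = 11 or -1.
Step 5. [(-x) + 2 = 11 or -1] subtract 2: x sits inside (… + 2). So sub: -x = 9 or -3.
Step 6. [-x = 9 or -3] leading − — multiply by −1, so neg: x = -9 or 3.

Answer: x ∈ {-9, 3}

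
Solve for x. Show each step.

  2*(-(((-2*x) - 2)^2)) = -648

Step 1. [2*(-(((-2*x) - 2)^2)) = -648] 2·(inner) — divide through by 2. So div: -(((-2*x) - 2)^2) = -324.
Step 2. [-(((-2*x) - 2)^2) = -324] flip signs both sides. So neg: ((-2*x) - 2)^2 = 324.
Step 3. [((-2*x) - 2)^2 = 324] 324 ≥ 0, LHS is (·)² — take ±√. So sqrt: (-2*x) - 2 = 18 or -18.
Step 4. [(-2*x) - 2 = 18 or -18] -2 | LHS and -2 | 18 or -18: pull -2 out. So factor: x + 1 = -9 or 9.
Step 5. [x + 1 = -9 or 9] 1 comes off first (subtract 1). So sub: x = -10 or 8.

Answer: x ∈ {-10, 8}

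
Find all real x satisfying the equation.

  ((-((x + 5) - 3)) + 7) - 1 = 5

Step 1. [((-((x + 5) - 3)) + 7) - 1 = 5] 1 comes off first (add 1) ⇒ sub: (-((x + 5) - 3)) + 7 = 6.
Step 2. [(-((x + 5) - 3)) + 7 = 6] 7 comes off first (subtract 7) ⇒ sub: -((x + 5) - 3) = -1.
Step 3. [-((x + 5) - 3) = -1] flip signs both sides. So neg: (x + 5) - 3 = 1.
Step 4. [(x + 5) - 3 = 1] peel the -3: add 3 from each side, so sub: x + 5 = 4.
Step 5. [x + 5 = 4] the outer +5 inverts by subtracting 5, so sub: x = -1.

Answer: x ∈ {-1}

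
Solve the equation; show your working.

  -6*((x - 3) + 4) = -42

Step 1. [-6*((x - 3) + 4) = -42] divide by the outer -6 ⇒ div: (x - 3) + 4 = 7.
Step 2. [(x - 3) + 4 = 7] peel the +4: subtract 4 from each side ⇒ sub: x - 3 = 3.
Step 3. [x - 3 = 3] add 3: x sits inside (… - 3). So sub: x = 6.

Answer: x ∈ {6}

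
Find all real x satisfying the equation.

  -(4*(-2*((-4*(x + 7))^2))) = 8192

Step 1. [-(4*(-2*((-4*(x + 7))^2))) = 8192] leading − — multiply by −1 ⇒ neg: 4*(-2*((-4*(x + 7))^2)) = -8192.
Step 2. [4*(-2*((-4*(x + 7))^2)) = -8192] LHS = 4·(…); ÷4 both sides, so div: -2*((-4*(x + 7))^2) = -2048.
Step 3. [-2*((-4*(x + 7))^2) = -2048] leading coefficient -2: divide by -2. So div: (-4*(x + 7))^2 = 1024.
Step 4. [(-4*(x + 7))^2 = 1024] 1024 ≥ 0, LHS is (·)² — take ±√. So sqrt: -4*(x + 7) = 32 or -32.
Step 5. [-4*(x + 7) = 32 or -32] leading coefficient -4: divide by -4 ⇒ div: x + 7 = -8 or 8.
Step 6. [x + 7 = -8 or 8] 7 comes off first (subtract 7). So sub: x = -15 or 1.

Answer: x ∈ {-15, 1}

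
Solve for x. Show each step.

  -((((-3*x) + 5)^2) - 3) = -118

Step 1. [-((((-3*x) + 5)^2) - 3) = -118] leading − — multiply by −1. So neg: (((-3*x) + 5)^2) - 3 = 118.
Step 2. [(((-3*x) + 5)^2) - 3 = 118] peel the -3: add 3 from each side ⇒ sub: ((-3*x) + 5)^2 = 121.
Step 3. [((-3*x) + 5)^2 = 121] 121 ≥ 0, LHS is (·)² — take ±√. So sqrt: (-3*x) + 5 = 11 or -11.
Step 4. [(-3*x) + 5 = 11 or -11] +5 is outermost — subtract 5 both sides. So sub: -3*x = 6 or -16.
Step 5. [-3*x = 6 or -16] -3·(inner) — divide through by -3. So div: x = -2 or 16/3.

Answer: x ∈ {-2, 16/3}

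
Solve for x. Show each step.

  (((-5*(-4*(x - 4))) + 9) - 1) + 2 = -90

Step 1. [(((-5*(-4*(x - 4))) + 9) - 1) + 2 = -90] peel the +2: subtract 2 from each side ⇒ sub: ((-5*(-4*(x - 4))) + 9) - 1 = -92.
Step 2. [((-5*(-4*(x - 4))) + 9) - 1 = -92] -1 is outermost — add 1 both sides, so sub: (-5*(-4*(x - 4))) + 9 = -91.
Step 3. [(-5*(-4*(x - 4))) + 9 = -91] subtract 9: x sits inside (… + 9). So sub: -5*(-4*(x - 4)) = -100.
Step 4. [-5*(-4*(x - 4)) = -100] -5·(inner) — divide through by -5, so div: -4*(x - 4) = 20.
Step 5. [-4*(x - 4) = 20] LHS = -4·(…); ÷-4 both sides ⇒ div: x - 4 = -5.
Step 6. [x - 4 = -5] the outer -4 inverts by adding 4 ⇒ sub: x = -1.

Answer: x ∈ {-1}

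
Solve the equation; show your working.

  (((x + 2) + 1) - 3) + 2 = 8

Step 1. [(((x + 2) + 1) - 3) + 2 = 8] 2 comes off first (subtract 2) ⇒ sub: ((x + 2) + 1) - 3 = 6.
Step 2. [((x + 2) + 1) - 3 = 6] 3 comes off first (add 3). So sub: (x + 2) + 1 = 9.
Step 3. [(x + 2) + 1 = 9] peel the +1: subtract 1 from each side. So sub: x + 2 = 8.
Step 4. [x + 2 = 8] +2 is outermost — subtract 2 both sides, so sub: x = 6.

Answer: x ∈ {6}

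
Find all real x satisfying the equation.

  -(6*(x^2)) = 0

Step 1. [-(6*(x^2)) = 0] leading − — multiply by −1 ⇒ neg: 6*(x^2) = 0.
Step 2. [6*(x^2) = 0] leading coefficient 6: divide by 6 ⇒ div: x^2 = 0.
Step 3. [x^2 = 0] LHS squared, RHS 0 ≥ 0: apply √ (±). So sqrt: x = 0.

Answer: x ∈ {0}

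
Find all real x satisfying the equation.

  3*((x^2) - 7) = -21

Step 1. [3*((x^2) - 7) = -21] 3 out front; divide by 3, so div: (x^2) - 7 = -7.
Step 2. [(x^2) - 7 = -7] 7 comes off first (add 7) ⇒ sub: x^2 = 0.
Step 3. [x^2 = 0] LHS squared, RHS 0 ≥ 0: apply √ (±), so sqrt: x = 0.

Answer: x ∈ {0}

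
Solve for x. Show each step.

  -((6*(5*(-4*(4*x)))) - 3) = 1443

Step 1. [-((6*(5*(-4*(4*x)))) - 3) = 1443] flip signs both sides ⇒ neg: (6*(5*(-4*(4*x)))) - 3 = -1443.
Step 2. [(6*(5*(-4*(4*x)))) - 3 = -1443] add 3: x sits inside (… - 3) ⇒ sub: 6*(5*(-4*(4*x))) = -1440.
Step 3. [6*(5*(-4*(4*x))) = -1440] 6·(inner) — divide through by 6 ⇒ div: 5*(-4*(4*x)) = -240.
Step 4. [5*(-4*(4*x)) = -240] 5·(inner) — divide through by 5. So div: -4*(4*x) = -48.
Step 5. [-4*(4*x) = -48] LHS = -4·(…); ÷-4 both sides, so div: 4*x = 12.
Step 6. [4*x = 12] 4 out front; divide by 4, so div: x = 3.

Answer: x ∈ {3}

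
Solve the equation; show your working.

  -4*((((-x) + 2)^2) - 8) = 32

Step 1. [-4*((((-x) + 2)^2) - 8) = 32] -4 out front; divide by -4 ⇒ div: (((-x) + 2)^2) - 8 = -8.
Step 2. [(((-x) + 2)^2) - 8 = -8] 8 comes off first (add 8). So sub: ((-x) + 2)^2 = 0.
Step 3. [((-x) + 2)^2 = 0] √ both sides: 0 ≥ 0 gives two branches ⇒ sqrt: (-x) + 2 = 0.
Step 4. [(-x) + 2 = 0] the outer +2 inverts by subtracting 2 ⇒ sub: -x = -2.
Step 5. [-x = -2] flip signs both sides. So neg: x = 2.

Answer: x ∈ {2}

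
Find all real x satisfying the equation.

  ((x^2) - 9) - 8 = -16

Step 1. [((x^2) - 9) - 8 = -16] -8 is outermost — add 8 both sides, so sub: (x^2) - 9 = -8.
Step 2. [(x^2) - 9 = -8] 9 comes off first (add 9), so sub: x^2 = 1.
Step 3. [x^2 = 1] √ both sides: 1 ≥ 0 gives two branches, so sqrt: x = 1 or -1.

Answer: x ∈ {-1, 1}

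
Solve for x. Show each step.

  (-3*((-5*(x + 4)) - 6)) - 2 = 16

Step 1. [(-3*((-5*(x + 4)) - 6)) - 2 = 16] the outer -2 inverts by adding 2. So sub: -3*((-5*(x + 4)) - 6) = 18.
Step 2. [-3*((-5*(x + 4)) - 6) = 18] LHS = -3·(…); ÷-3 both sides. So div: (-5*(x + 4)) - 6 = -6.
Step 3. [(-5*(x + 4)) - 6 = -6] -6 is outermost — add 6 both sides. So sub: -5*(x + 4) = 0.
Step 4. [-5*(x + 4) = 0] leading coefficient -5: divide by -5, so div: x + 4 = 0.
Step 5. [x + 4 = 0] subtract 4: x sits inside (… + 4) ⇒ sub: x = -4.

Answer: x ∈ {-4}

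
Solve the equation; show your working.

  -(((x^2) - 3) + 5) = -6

Step 1. [-(((x^2) - 3) + 5) = -6] LHS negated; negate both sides ⇒ neg: ((x^2) - 3) + 5 = 6.
Step 2. [((x^2) - 3) + 5 = 6] 5 comes off first (subtract 5), so sub: (x^2) - 3 = 1.
Step 3. [(x^2) - 3 = 1] the outer -3 inverts by adding 3 ⇒ sub: x^2 = 4.
Step 4. [x^2 = 4] √ both sides: 4 ≥ 0 gives two branches. So sqrt: x = 2 or -2.

Answer: x ∈ {-2, 2}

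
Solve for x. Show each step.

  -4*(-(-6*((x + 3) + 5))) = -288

Step 1. [-4*(-(-6*((x + 3) + 5))) = -288] LHS = -4·(…); ÷-4 both sides. So div: -(-6*((x + 3) + 5)) = 72.
Step 2. [-(-6*((x + 3) + 5)) = 72] flip signs both sides ⇒ neg: -6*((x + 3) + 5) = -72.
Step 3. [-6*((x + 3) + 5) = -72] leading coefficient -6: divide by -6 ⇒ div: (x + 3) + 5 = 12.
Step 4. [(x + 3) + 5 = 12] subtract 5: x sits inside (… + 5) ⇒ sub: x + 3 = 7.
Step 5. [x + 3 = 7] +3 is outermost — subtract 3 both sides ⇒ sub: x = 4.

Answer: x ∈ {4}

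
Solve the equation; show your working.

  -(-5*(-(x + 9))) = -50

Step 1. [-(-5*(-(x + 9))) = -50] LHS negated; negate both sides ⇒ neg: -5*(-(x + 9)) = 50.
Step 2. [-5*(-(x + 9)) = 50] -5·(inner) — divide through by -5, so div: -(x + 9) = -10.
Step 3. [-(x + 9) = -10] flip signs both sides. So neg: x + 9 = 10.
Step 4. [x + 9 = 10] the outer +9 inverts by subtracting 9. So sub: x = 1.

Answer: x ∈ {1}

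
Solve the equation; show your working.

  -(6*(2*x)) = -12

Step 1. [-(6*(2*x)) = -12] flip signs both sides. So neg: 6*(2*x) = 12.
Step 2. [6*(2*x) = 12] 6·(inner) — divide through by 6. So div: 2*x = 2.
Step 3. [2*x = 2] 2·(inner) — divide through by 2 ⇒ div: x = 1.

Answer: x ∈ {1}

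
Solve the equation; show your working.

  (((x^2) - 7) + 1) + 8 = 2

Step 1. [(((x^2) - 7) + 1) + 8 = 2] peel the +8: subtract 8 from each side ⇒ sub: ((x^2) - 7) + 1 = -6.
Step 2. [((x^2) - 7) + 1 = -6] 1 comes off first (subtract 1) ⇒ sub: (x^2) - 7 = -7.
Step 3. [(x^2) - 7 = -7] 7 comes off first (add 7), so sub: x^2 = 0.
Step 4. [x^2 = 0] LHS squared, RHS 0 ≥ 0: apply √ (±), so sqrt: x = 0.

Answer: x ∈ {0}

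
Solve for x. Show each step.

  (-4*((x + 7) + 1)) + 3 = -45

Step 1. [(-4*((x + 7) + 1)) + 3 = -45] +3 is outermost — subtract 3 both sides. So sub: -4*((x + 7) + 1) = -48.
Step 2. [-4*((x + 7) + 1) = -48] -4 out front; divide by -4, so div: (x + 7) + 1 = 12.
Step 3. [(x + 7) + 1 = 12] 1 comes off first (subtract 1). So sub: x + 7 = 11.
Step 4. [x + 7 = 11] the outer +7 inverts by subtracting 7. So sub: x = 4.

Answer: x ∈ {4}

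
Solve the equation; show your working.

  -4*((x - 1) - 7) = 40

Step 1. [-4*((x - 1) - 7) = 40] -4·(inner) — divide through by -4, so div: (x - 1) - 7 = -10.
Step 2. [(x - 1) - 7 = -10] 7 comes off first (add 7) ⇒ sub: x - 1 = -3.
Step 3. [x - 1 = -3] -1 is outermost — add 1 both sides, so sub: x = -2.

Answer: x ∈ {-2}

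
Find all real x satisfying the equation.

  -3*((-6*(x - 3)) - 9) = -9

Step 1. [-3*((-6*(x - 3)) - 9) = -9] -3·(inner) — divide through by -3. So div: (-6*(x - 3)) - 9 = 3.
Step 2. [(-6*(x - 3)) - 9 = 3] 9 comes off first (add 9) ⇒ sub: -6*(x - 3) = 12.
Step 3. [-6*(x - 3) = 12] -6·(inner) — divide through by -6 ⇒ div: x - 3 = -2.
Step 4. [x - 3 = -2] the outer -3 inverts by adding 3 ⇒ sub: x = 1.

Answer: x ∈ {1}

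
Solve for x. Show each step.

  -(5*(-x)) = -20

Step 1. [-(5*(-x)) = -20] LHS negated; negate both sides ⇒ neg: 5*(-x) = 20.
Step 2. [5*(-x) = 20] 5 out front; divide by 5. So div: -x = 4.
Step 3. [-x = 4] leading − — multiply by −1. So neg: x = -4.

Answer: x ∈ {-4}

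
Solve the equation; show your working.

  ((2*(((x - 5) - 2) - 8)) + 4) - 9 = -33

Step 1. [((2*(((x - 5) - 2) - 8)) + 4) - 9 = -33] peel the -9: add 9 from each side. So sub: (2*(((x - 5) - 2) - 8)) + 4 = -24.
Step 2. [(2*(((x - 5) - 2) - 8)) + 4 = -24] 2 | LHS and 2 | -24: pull 2 out. So factor: (((x - 5) - 2) - 8) + 2 = -12.
Step 3. [(((x - 5) - 2) - 8) + 2 = -12] 2 comes off first (subtract 2) ⇒ sub: ((x - 5) - 2) - 8 = -14.
Step 4. [((x - 5) - 2) - 8 = -14] 8 comes off first (add 8), so sub: (x - 5) - 2 = -6.
Step 5. [(x - 5) - 2 = -6] the outer -2 inverts by adding 2 ⇒ sub: x - 5 = -4.
Step 6. [x - 5 = -4] peel the -5: add 5 from each side. So sub: x = 1.

Answer: x ∈ {1}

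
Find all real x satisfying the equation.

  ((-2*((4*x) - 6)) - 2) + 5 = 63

Step 1. [((-2*((4*x) - 6)) - 2) + 5 = 63] peel the +5: subtract 5 from each side ⇒ sub: (-2*((4*x) - 6)) - 2 = 58.
Step 2. [(-2*((4*x) - 6)) - 2 = 58] add 2: x sits inside (… - 2). So sub: -2*((4*x) - 6) = 60.
Step 3. [-2*((4*x) - 6) = 60] -2 out front; divide by -2. So div: (4*x) - 6 = -30.
Step 4. [(4*x) - 6 = -30] 6 comes off first (add 6) ⇒ sub: 4*x = -24.
Step 5. [4*x = -24] 4 out front; divide by 4, so div: x = -6.

Answer: x ∈ {-6}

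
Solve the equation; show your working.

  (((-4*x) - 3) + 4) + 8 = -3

Step 1. [(((-4*x) - 3) + 4) + 8 = -3] the outer +8 inverts by subtracting 8, so sub: ((-4*x) - 3) + 4 = -11.
Step 2. [((-4*x) - 3) + 4 = -11] 4 comes off first (subtract 4) ⇒ sub: (-4*x) - 3 = -15.
Step 3. [(-4*x) - 3 = -15] add 3: x sits inside (… - 3). So sub: -4*x = -12.
Step 4. [-4*x = -12] leading coefficient -4: divide by -4. So div: x = 3.

Answer: x ∈ {3}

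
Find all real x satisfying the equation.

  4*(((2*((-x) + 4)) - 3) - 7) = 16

Step 1. [4*(((2*((-x) + 4)) - 3) - 7) = 16] leading coefficient 4: divide by 4. So div: ((2*((-x) + 4)) - 3) - 7 = 4.
Step 2. [((2*((-x) + 4)) - 3) - 7 = 4] the outer -7 inverts by adding 7, so sub: (2*((-x) + 4)) - 3 = 11.
Step 3. [(2*((-x) + 4)) - 3 = 11] -3 is outermost — add 3 both sides, so sub: 2*((-x) + 4) = 14.
Step 4. [2*((-x) + 4) = 14] divide by the outer 2, so div: (-x) + 4 = 7.
Step 5. [(-x) + 4 = 7] peel the +4: subtract 4 from each side. So sub: -x = 3.
Step 6. [-x = 3] flip signs both sides ⇒ neg: x = -3.

Answer: x ∈ {-3}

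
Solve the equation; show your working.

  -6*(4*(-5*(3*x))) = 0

Step 1. [-6*(4*(-5*(3*x))) = 0] leading coefficient -6: divide by -6. So div: 4*(-5*(3*x)) = 0.
Step 2. [4*(-5*(3*x)) = 0] 4·(inner) — divide through by 4 ⇒ div: -5*(3*x) = 0.
Step 3. [-5*(3*x) = 0] LHS = -5·(…); ÷-5 both sides, so div: 3*x = 0.
Step 4. [3*x = 0] 3 out front; divide by 3 ⇒ div: x = 0.

Answer: x ∈ {0}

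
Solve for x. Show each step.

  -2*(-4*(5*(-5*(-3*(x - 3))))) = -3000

Step 1. [-2*(-4*(5*(-5*(-3*(x - 3))))) = -3000] divide by the outer -2, so div: -4*(5*(-5*(-3*(x - 3)))) = 1500.
Step 2. [-4*(5*(-5*(-3*(x - 3)))) = 1500] divide by the outer -4, so div: 5*(-5*(-3*(x - 3))) = -375.
Step 3. [5*(-5*(-3*(x - 3))) = -375] 5·(inner) — divide through by 5. So div: -5*(-3*(x - 3)) = -75.
Step 4. [-5*(-3*(x - 3)) = -75] leading coefficient -5: divide by -5 ⇒ div: -3*(x - 3) = 15.
Step 5. [-3*(x - 3) = 15] -3 out front; divide by -3, so div: x - 3 = -5.
Step 6. [x - 3 = -5] -3 is outermost — add 3 both sides. So sub: x = -2.

Answer: x ∈ {-2}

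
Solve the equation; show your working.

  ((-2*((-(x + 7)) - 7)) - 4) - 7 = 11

Step 1. [((-2*((-(x + 7)) - 7)) - 4) - 7 = 11] the outer -7 inverts by adding 7 ⇒ sub: (-2*((-(x + 7)) - 7)) - 4 = 18.
Step 2. [(-2*((-(x + 7)) - 7)) - 4 = 18] 4 comes off first (add 4) ⇒ sub: -2*((-(x + 7)) - 7) = 22.
Step 3. [-2*((-(x + 7)) - 7) = 22] leading coefficient -2: divide by -2, so div: (-(x + 7)) - 7 = -11.
Step 4. [(-(x + 7)) - 7 = -11] peel the -7: add 7 from each side ⇒ sub: -(x + 7) = -4.
Step 5. [-(x + 7) = -4] LHS negated; negate both sides, so neg: x + 7 = 4.
Step 6. [x + 7 = 4] peel the +7: subtract 7 from each side, so sub: x = -3.

Answer: x ∈ {-3}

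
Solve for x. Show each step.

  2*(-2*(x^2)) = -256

Step 1. [2*(-2*(x^2)) = -256] 2 out front; divide by 2, so div: -2*(x^2) = -128.
Step 2. [-2*(x^2) = -128] divide by the outer -2. So div: x^2 = 64.
Step 3. [x^2 = 64] 64 ≥ 0, LHS is (·)² — take ±√, so sqrt: x = 8 or -8.

Answer: x ∈ {-8, 8}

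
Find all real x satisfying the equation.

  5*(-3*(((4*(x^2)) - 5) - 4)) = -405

Step 1. [5*(-3*(((4*(x^2)) - 5) - 4)) = -405] leading coefficient 5: divide by 5. So div: -3*(((4*(x^2)) - 5) - 4) = -81.
Step 2. [-3*(((4*(x^2)) - 5) - 4) = -81] LHS = -3·(…); ÷-3 both sides, so div: ((4*(x^2)) - 5) - 4 = 27.
Step 3. [((4*(x^2)) - 5) - 4 = 27] the outer -4 inverts by adding 4 ⇒ sub: (4*(x^2)) - 5 = 31.
Step 4. [(4*(x^2)) - 5 = 31] peel the -5: add 5 from each side ⇒ sub: 4*(x^2) = 36.
Step 5. [4*(x^2) = 36] leading coefficient 4: divide by 4. So div: x^2 = 9.
Step 6. [x^2 = 9] LHS squared, RHS 9 ≥ 0: apply √ (±) ⇒ sqrt: x = 3 or -3.

Answer: x ∈ {-3, 3}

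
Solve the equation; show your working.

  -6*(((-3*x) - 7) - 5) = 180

Step 1. [-6*(((-3*x) - 7) - 5) = 180] leading coefficient -6: divide by -6 ⇒ div: ((-3*x) - 7) - 5 = -30.
Step 2. [((-3*x) - 7) - 5 = -30] 5 comes off first (add 5), so sub: (-3*x) - 7 = -25.
Step 3. [(-3*x) - 7 = -25] -7 is outermost — add 7 both sides. So sub: -3*x = -18.
Step 4. [-3*x = -18] leading coefficient -3: divide by -3. So div: x = 6.

Answer: x ∈ {6}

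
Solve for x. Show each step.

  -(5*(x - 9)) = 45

Step 1. [-(5*(x - 9)) = 45] leading − — multiply by −1. So neg: 5*(x - 9) = -45.
Step 2. [5*(x - 9) = -45] 5·(inner) — divide through by 5 ⇒ div: x - 9 = -9.
Step 3. [x - 9 = -9] the outer -9 inverts by adding 9. So sub: x = 0.

Answer: x ∈ {0}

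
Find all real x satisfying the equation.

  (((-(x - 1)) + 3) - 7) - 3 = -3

Step 1. [(((-(x - 1)) + 3) - 7) - 3 = -3] 3 comes off first (add 3). So sub: ((-(x - 1)) + 3) - 7 = 0.
Step 2. [((-(x - 1)) + 3) - 7 = 0] -7 is outermost — add 7 both sides ⇒ sub: (-(x - 1)) + 3 = 7.
Step 3. [(-(x - 1)) + 3 = 7] subtract 3: x sits inside (… + 3). So sub: -(x - 1) = 4.
Step 4. [-(x - 1) = 4] flip signs both sides ⇒ neg: x - 1 = -4.
Step 5. [x - 1 = -4] add 1: x sits inside (… - 1), so sub: x = -3.

Answer: x ∈ {-3}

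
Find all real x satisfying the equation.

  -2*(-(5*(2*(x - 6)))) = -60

Step 1. [-2*(-(5*(2*(x - 6)))) = -60] leading coefficient -2: divide by -2, so div: -(5*(2*(x - 6))) = 30.
Step 2. [-(5*(2*(x - 6))) = 30] LHS negated; negate both sides, so neg: 5*(2*(x - 6)) = -30.
Step 3. [5*(2*(x - 6)) = -30] 5 out front; divide by 5 ⇒ div: 2*(x - 6) = -6.
Step 4. [2*(x - 6) = -6] leading coefficient 2: divide by 2, so div: x - 6 = -3.
Step 5. [x - 6 = -3] peel the -6: add 6 from each side. So sub: x = 3.

Answer: x ∈ {3}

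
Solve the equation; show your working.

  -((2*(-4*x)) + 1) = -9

Step 1. [-((2*(-4*x)) + 1) = -9] flip signs both sides, so neg: (2*(-4*x)) + 1 = 9.
Step 2. [(2*(-4*x)) + 1 = 9] subtract 1: x sits inside (… + 1), so sub: 2*(-4*x) = 8.
Step 3. [2*(-4*x) = 8] leading coefficient 2: divide by 2, so div: -4*x = 4.
Step 4. [-4*x = 4] divide by the outer -4, so div: x = -1.

Answer: x ∈ {-1}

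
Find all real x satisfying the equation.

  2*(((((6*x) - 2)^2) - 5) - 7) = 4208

Step 1. [2*(((((6*x) - 2)^2) - 5) - 7) = 4208] 2 out front; divide by 2 ⇒ div: ((((6*x) - 2)^2) - 5) - 7 = 2104.
Step 2. [((((6*x) - 2)^2) - 5) - 7 = 2104] the outer -7 inverts by adding 7, so sub: (((6*x) - 2)^2) - 5 = 2111.
Step 3. [(((6*x) - 2)^2) - 5 = 2111] peel the -5: add 5 from each side, so sub: ((6*x) - 2)^2 = 2116.
Step 4. [((6*x) - 2)^2 = 2116] LHS squared, RHS 2116 ≥ 0: apply √ (±) ⇒ sqrt: (6*x) - 2 = 46 or -46.
Step 5. [(6*x) - 2 = 46 or -46] add 2: x sits inside (… - 2) ⇒ sub: 6*x = 48 or -44.
Step 6. [6*x = 48 or -44] leading coefficient 6: divide by 6 ⇒ div: x = 8 or -22/3.

Answer: x ∈ {-22/3, 8}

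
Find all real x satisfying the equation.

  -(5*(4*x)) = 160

Step 1. [-(5*(4*x)) = 160] leading − — multiply by −1 ⇒ neg: 5*(4*x) = -160.
Step 2. [5*(4*x) = -160] divide by the outer 5, so div: 4*x = -32.
Step 3. [4*x = -32] divide by the outer 4. So div: x = -8.

Answer: x ∈ {-8}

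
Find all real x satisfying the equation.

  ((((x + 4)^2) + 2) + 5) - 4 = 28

Step 1. [((((x + 4)^2) + 2) + 5) - 4 = 28] -4 is outermost — add 4 both sides. So sub: (((x + 4)^2) + 2) + 5 = 32.
Step 2. [(((x + 4)^2) + 2) + 5 = 32] subtract 5: x sits inside (… + 5), so sub: ((x + 4)^2) + 2 = 27.
Step 3. [((x + 4)^2) + 2 = 27] 2 comes off first (subtract 2), so sub: (x + 4)^2 = 25.
Step 4. [(x + 4)^2 = 25] √ both sides: 25 ≥ 0 gives two branches ⇒ sqrt: x + 4 = 5 or -5.
Step 5. [x + 4 = 5 or -5] the outer +4 inverts by subtracting 4. So sub: x = 1 or -9.

Answer: x ∈ {-9, 1}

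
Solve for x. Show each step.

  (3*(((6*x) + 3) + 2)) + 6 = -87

Step 1. [(3*(((6*x) + 3) + 2)) + 6 = -87] 3 divides every term; factor it out ⇒ factor: (((6*x) + 3) + 2) + 2 = -29.
Step 2. [(((6*x) + 3) + 2) + 2 = -29] 2 comes off first (subtract 2) ⇒ sub: ((6*x) + 3) + 2 = -31.
Step 3. [((6*x) + 3) + 2 = -31] the outer +2 inverts by subtracting 2, so sub: (6*x) + 3 = -33.
Step 4. [(6*x) + 3 = -33] the outer +3 inverts by subtracting 3, so sub: 6*x = -36.
Step 5. [6*x = -36] leading coefficient 6: divide by 6, so div: x = -6.

Answer: x ∈ {-6}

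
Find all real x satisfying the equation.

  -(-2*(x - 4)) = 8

Step 1. [-(-2*(x - 4)) = 8] LHS negated; negate both sides. So neg: -2*(x - 4) = -8.
Step 2. [-2*(x - 4) = -8] -2 out front; divide by -2, so div: x - 4 = 4.
Step 3. [x - 4 = 4] 4 comes off first (add 4) ⇒ sub: x = 8.

Answer: x ∈ {8}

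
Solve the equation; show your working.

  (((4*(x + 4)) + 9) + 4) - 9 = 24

Step 1. [(((4*(x + 4)) + 9) + 4) - 9 = 24] the outer -9 inverts by adding 9. So sub: ((4*(x + 4)) + 9) + 4 = 33.
Step 2. [((4*(x + 4)) + 9) + 4 = 33] subtract 4: x sits inside (… + 4). So sub: (4*(x + 4)) + 9 = 29.
Step 3. [(4*(x + 4)) + 9 = 29] the outer +9 inverts by subtracting 9 ⇒ sub: 4*(x + 4) = 20.
Step 4. [4*(x + 4) = 20] 4 out front; divide by 4. So div: x + 4 = 5.
Step 5. [x + 4 = 5] the outer +4 inverts by subtracting 4, so sub: x = 1.

Answer: x ∈ {1}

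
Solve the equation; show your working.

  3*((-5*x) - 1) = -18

Step 1. [3*((-5*x) - 1) = -18] divide by the outer 3 ⇒ div: (-5*x) - 1 = -6.
Step 2. [(-5*x) - 1 = -6] peel the -1: add 1 from each side ⇒ sub: -5*x = -5.
Step 3. [-5*x = -5] -5·(inner) — divide through by -5 ⇒ div: x = 1.

Answer: x ∈ {1}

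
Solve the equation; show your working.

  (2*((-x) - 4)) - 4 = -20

Step 1. [(2*((-x) - 4)) - 4 = -20] 2 divides every term; factor it out. So factor: ((-x) - 4) - 2 = -10.
Step 2. [((-x) - 4) - 2 = -10] peel the -2: add 2 from each side. So sub: (-x) - 4 = -8.
Step 3. [(-x) - 4 = -8] add 4: x sits inside (… - 4), so sub: -x = -4.
Step 4. [-x = -4] flip signs both sides. So neg: x = 4.

Answer: x ∈ {4}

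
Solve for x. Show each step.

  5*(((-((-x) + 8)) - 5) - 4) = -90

Step 1. [5*(((-((-x) + 8)) - 5) - 4) = -90] 5 out front; divide by 5 ⇒ div: ((-((-x) + 8)) - 5) - 4 = -18.
Step 2. [((-((-x) + 8)) - 5) - 4 = -18] -4 is outermost — add 4 both sides, so sub: (-((-x) + 8)) - 5 = -14.
Step 3. [(-((-x) + 8)) - 5 = -14] the outer -5 inverts by adding 5. So sub: -((-x) + 8) = -9.
Step 4. [-((-x) + 8) = -9] LHS negated; negate both sides ⇒ neg: (-x) + 8 = 9.
Step 5. [(-x) + 8 = 9] subtract 8: x sits inside (… + 8), so sub: -x = 1.
Step 6. [-x = 1] flip signs both sides ⇒ neg: x = -1.

Answer: x ∈ {-1}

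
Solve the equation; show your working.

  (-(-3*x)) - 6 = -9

Step 1. [(-(-3*x)) - 6 = -9] peel the -6: add 6 from each side. So sub: -(-3*x) = -3.
Step 2. [-(-3*x) = -3] flip signs both sides. So neg: -3*x = 3.
Step 3. [-3*x = 3] -3 out front; divide by -3 ⇒ div: x = -1.

Answer: x ∈ {-1}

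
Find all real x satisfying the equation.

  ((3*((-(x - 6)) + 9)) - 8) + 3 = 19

Step 1. [((3*((-(x - 6)) + 9)) - 8) + 3 = 19] the outer +3 inverts by subtracting 3. So sub: (3*((-(x - 6)) + 9)) - 8 = 16.
Step 2. [(3*((-(x - 6)) + 9)) - 8 = 16] 8 comes off first (add 8), so sub: 3*((-(x - 6)) + 9) = 24.
Step 3. [3*((-(x - 6)) + 9) = 24] 3 out front; divide by 3. So div: (-(x - 6)) + 9 = 8.
Step 4. [(-(x - 6)) + 9 = 8] peel the +9: subtract 9 from each side ⇒ sub: -(x - 6) = -1.
Step 5. [-(x - 6) = -1] LHS negated; negate both sides. So neg: x - 6 = 1.
Step 6. [x - 6 = 1] add 6: x sits inside (… - 6), so sub: x = 7.

Answer: x ∈ {7}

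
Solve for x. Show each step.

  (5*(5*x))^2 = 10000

Step 1. [(5*(5*x))^2 = 10000] LHS squared, RHS 10000 ≥ 0: apply √ (±), so sqrt: 5*(5*x) = 100 or -100.
Step 2. [5*(5*x) = 100 or -100] divide by the outer 5 ⇒ div: 5*x = 20 or -20.
Step 3. [5*x = 20 or -20] 5 out front; divide by 5, so div: x = 4 or -4.

Answer: x ∈ {-4, 4}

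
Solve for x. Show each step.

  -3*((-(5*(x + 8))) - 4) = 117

Step 1. [-3*((-(5*(x + 8))) - 4) = 117] leading coefficient -3: divide by -3, so div: (-(5*(x + 8))) - 4 = -39.
Step 2. [(-(5*(x + 8))) - 4 = -39] peel the -4: add 4 from each side ⇒ sub: -(5*(x + 8)) = -35.
Step 3. [-(5*(x + 8)) = -35] LHS negated; negate both sides ⇒ neg: 5*(x + 8) = 35.
Step 4. [5*(x + 8) = 35] leading coefficient 5: divide by 5. So div: x + 8 = 7.
Step 5. [x + 8 = 7] subtract 8: x sits inside (… + 8). So sub: x = -1.

Answer: x ∈ {-1}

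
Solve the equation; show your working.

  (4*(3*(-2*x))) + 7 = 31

Step 1. [(4*(3*(-2*x))) + 7 = 31] 7 comes off first (subtract 7) ⇒ sub: 4*(3*(-2*x)) = 24.
Step 2. [4*(3*(-2*x)) = 24] 4·(inner) — divide through by 4, so div: 3*(-2*x) = 6.
Step 3. [3*(-2*x) = 6] divide by the outer 3 ⇒ div: -2*x = 2.
Step 4. [-2*x = 2] -2·(inner) — divide through by -2, so div: x = -1.

Answer: x ∈ {-1}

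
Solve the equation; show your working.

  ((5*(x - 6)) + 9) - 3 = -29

Step 1. [((5*(x - 6)) + 9) - 3 = -29] peel the -3: add 3 from each side. So sub: (5*(x - 6)) + 9 = -26.
Step 2. [(5*(x - 6)) + 9 = -26] the outer +9 inverts by subtracting 9 ⇒ sub: 5*(x - 6) = -35.
Step 3. [5*(x - 6) = -35] 5 out front; divide by 5, so div: x - 6 = -7.
Step 4. [x - 6 = -7] peel the -6: add 6 from each side. So sub: x = -1.

Answer: x ∈ {-1}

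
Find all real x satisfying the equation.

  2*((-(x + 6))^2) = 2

Step 1. [2*((-(x + 6))^2) = 2] 2 out front; divide by 2 ⇒ div: (-(x + 6))^2 = 1.
Step 2. [(-(x + 6))^2 = 1] 1 ≥ 0, LHS is (·)² — take ±√. So sqrt: -(x + 6) = 1 or -1.
Step 3. [-(x + 6) = 1 or -1] LHS negated; negate both sides ⇒ neg: x + 6 = -1 or 1.
Step 4. [x + 6 = -1 or 1] subtract 6: x sits inside (… + 6), so sub: x = -7 or -5.

Answer: x ∈ {-7, -5}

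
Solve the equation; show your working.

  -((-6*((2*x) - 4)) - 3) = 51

Step 1. [-((-6*((2*x) - 4)) - 3) = 51] flip signs both sides ⇒ neg: (-6*((2*x) - 4)) - 3 = -51.
Step 2. [(-6*((2*x) - 4)) - 3 = -51] the outer -3 inverts by adding 3. So sub: -6*((2*x) - 4) = -48.
Step 3. [-6*((2*x) - 4) = -48] -6 out front; divide by -6, so div: (2*x) - 4 = 8.
Step 4. [(2*x) - 4 = 8] 2 divides every term; factor it out, so factor: x - 2 = 4.
Step 5. [x - 2 = 4] -2 is outermost — add 2 both sides ⇒ sub: x = 6.

Answer: x ∈ {6}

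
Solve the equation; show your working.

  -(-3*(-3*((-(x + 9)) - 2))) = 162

Step 1. [-(-3*(-3*((-(x + 9)) - 2))) = 162] flip signs both sides. So neg: -3*(-3*((-(x + 9)) - 2)) = -162.
Step 2. [-3*(-3*((-(x + 9)) - 2)) = -162] -3 out front; divide by -3, so div: -3*((-(x + 9)) - 2) = 54.
Step 3. [-3*((-(x + 9)) - 2) = 54] -3 out front; divide by -3 ⇒ div: (-(x + 9)) - 2 = -18.
Step 4. [(-(x + 9)) - 2 = -18] -2 is outermost — add 2 both sides ⇒ sub: -(x + 9) = -16.
Step 5. [-(x + 9) = -16] flip signs both sides ⇒ neg: x + 9 = 16.
Step 6. [x + 9 = 16] peel the +9: subtract 9 from each side, so sub: x = 7.

Answer: x ∈ {7}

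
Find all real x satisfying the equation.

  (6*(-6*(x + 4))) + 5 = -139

Step 1. [(6*(-6*(x + 4))) + 5 = -139] peel the +5: subtract 5 from each side. So sub: 6*(-6*(x + 4)) = -144.
Step 2. [6*(-6*(x + 4)) = -144] 6·(inner) — divide through by 6, so div: -6*(x + 4) = -24.
Step 3. [-6*(x + 4) = -24] divide by the outer -6. So div: x + 4 = 4.
Step 4. [x + 4 = 4] 4 comes off first (subtract 4), so sub: x = 0.

Answer: x ∈ {0}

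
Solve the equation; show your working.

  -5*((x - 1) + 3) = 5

Step 1. [-5*((x - 1) + 3) = 5] leading coefficient -5: divide by -5, so div: (x - 1) + 3 = -1.
Step 2. [(x - 1) + 3 = -1] 3 comes off first (subtract 3), so sub: x - 1 = -4.
Step 3. [x - 1 = -4] add 1: x sits inside (… - 1). So sub: x = -3.

Answer: x ∈ {-3}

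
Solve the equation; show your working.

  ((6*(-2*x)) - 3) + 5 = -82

Step 1. [((6*(-2*x)) - 3) + 5 = -82] 5 comes off first (subtract 5). So sub: (6*(-2*x)) - 3 = -87.
Step 2. [(6*(-2*x)) - 3 = -87] add 3: x sits inside (… - 3) ⇒ sub: 6*(-2*x) = -84.
Step 3. [6*(-2*x) = -84] 6·(inner) — divide through by 6, so div: -2*x = -14.
Step 4. [-2*x = -14] leading coefficient -2: divide by -2. So div: x = 7.

Answer: x ∈ {7}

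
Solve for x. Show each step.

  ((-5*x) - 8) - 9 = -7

Step 1. [((-5*x) - 8) - 9 = -7] -9 is outermost — add 9 both sides. So sub: (-5*x) - 8 = 2.
Step 2. [(-5*x) - 8 = 2] the outer -8 inverts by adding 8 ⇒ sub: -5*x = 10.
Step 3. [-5*x = 10] -5 out front; divide by -5, so div: x = -2.

Answer: x ∈ {-2}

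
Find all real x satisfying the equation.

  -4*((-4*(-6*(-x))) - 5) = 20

Step 1. [-4*((-4*(-6*(-x))) - 5) = 20] -4 out front; divide by -4, so div: (-4*(-6*(-x))) - 5 = -5.
Step 2. [(-4*(-6*(-x))) - 5 = -5] the outer -5 inverts by adding 5. So sub: -4*(-6*(-x)) = 0.
Step 3. [-4*(-6*(-x)) = 0] divide by the outer -4. So div: -6*(-x) = 0.
Step 4. [-6*(-x) = 0] LHS = -6·(…); ÷-6 both sides. So div: -x = 0.
Step 5. [-x = 0] leading − — multiply by −1, so neg: x = 0.

Answer: x ∈ {0}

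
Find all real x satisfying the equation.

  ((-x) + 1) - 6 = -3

Step 1. [((-x) + 1) - 6 = -3] -6 is outermost — add 6 both sides. So sub: (-x) + 1 = 3.
Step 2. [(-x) + 1 = 3] peel the +1: subtract 1 from each side. So sub: -x = 2.
Step 3. [-x = 2] LHS negated; negate both sides ⇒ neg: x = -2.

Answer: x ∈ {-2}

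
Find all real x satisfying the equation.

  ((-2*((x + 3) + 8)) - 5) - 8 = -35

Step 1. [((-2*((x + 3) + 8)) - 5) - 8 = -35] 8 comes off first (add 8) ⇒ sub: (-2*((x + 3) + 8)) - 5 = -27.
Step 2. [(-2*((x + 3) + 8)) - 5 = -27] 5 comes off first (add 5) ⇒ sub: -2*((x + 3) + 8) = -22.
Step 3. [-2*((x + 3) + 8) = -22] -2·(inner) — divide through by -2. So div: (x + 3) + 8 = 11.
Step 4. [(x + 3) + 8 = 11] 8 comes off first (subtract 8). So sub: x + 3 = 3.
Step 5. [x + 3 = 3] subtract 3: x sits inside (… + 3). So sub: x = 0.

Answer: x ∈ {0}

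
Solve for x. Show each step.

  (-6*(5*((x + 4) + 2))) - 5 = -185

Step 1. [(-6*(5*((x + 4) + 2))) - 5 = -185] peel the -5: add 5 from each side, so sub: -6*(5*((x + 4) + 2)) = -180.
Step 2. [-6*(5*((x + 4) + 2)) = -180] LHS = -6·(…); ÷-6 both sides, so div: 5*((x + 4) + 2) = 30.
Step 3. [5*((x + 4) + 2) = 30] leading coefficient 5: divide by 5 ⇒ div: (x + 4) + 2 = 6.
Step 4. [(x + 4) + 2 = 6] peel the +2: subtract 2 from each side ⇒ sub: x + 4 = 4.
Step 5. [x + 4 = 4] 4 comes off first (subtract 4). So sub: x = 0.

Answer: x ∈ {0}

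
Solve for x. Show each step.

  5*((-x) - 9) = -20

Step 1. [5*((-x) - 9) = -20] leading coefficient 5: divide by 5. So div: (-x) - 9 = -4.
Step 2. [(-x) - 9 = -4] add 9: x sits inside (… - 9), so sub: -x = 5.
Step 3. [-x = 5] LHS negated; negate both sides. So neg: x = -5.

Answer: x ∈ {-5}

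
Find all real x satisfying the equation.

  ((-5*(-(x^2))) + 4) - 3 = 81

Step 1. [((-5*(-(x^2))) + 4) - 3 = 81] -3 is outermost — add 3 both sides. So sub: (-5*(-(x^2))) + 4 = 84.
Step 2. [(-5*(-(x^2))) + 4 = 84] subtract 4: x sits inside (… + 4), so sub: -5*(-(x^2)) = 80.
Step 3. [-5*(-(x^2)) = 80] divide by the outer -5. So div: -(x^2) = -16.
Step 4. [-(x^2) = -16] flip signs both sides. So neg: x^2 = 16.
Step 5. [x^2 = 16] √ both sides: 16 ≥ 0 gives two branches ⇒ sqrt: x = 4 or -4.

Answer: x ∈ {-4, 4}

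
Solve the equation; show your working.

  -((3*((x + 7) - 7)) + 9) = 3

Step 1. [-((3*((x + 7) - 7)) + 9) = 3] leading − — multiply by −1. So neg: (3*((x + 7) - 7)) + 9 = -3.
Step 2. [(3*((x + 7) - 7)) + 9 = -3] 3 | LHS and 3 | -3: pull 3 out. So factor: ((x + 7) - 7) + 3 = -1.
Step 3. [((x + 7) - 7) + 3 = -1] +3 is outermost — subtract 3 both sides, so sub: (x + 7) - 7 = -4.
Step 4. [(x + 7) - 7 = -4] 7 comes off first (add 7), so sub: x + 7 = 3.
Step 5. [x + 7 = 3] +7 is outermost — subtract 7 both sides ⇒ sub: x = -4.

Answer: x ∈ {-4}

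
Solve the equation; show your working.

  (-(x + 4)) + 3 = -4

Step 1. [(-(x + 4)) + 3 = -4] subtract 3: x sits inside (… + 3) ⇒ sub: -(x + 4) = -7.
Step 2. [-(x + 4) = -7] leading − — multiply by −1. So neg: x + 4 = 7.
Step 3. [x + 4 = 7] subtract 4: x sits inside (… + 4) ⇒ sub: x = 3.

Answer: x ∈ {3}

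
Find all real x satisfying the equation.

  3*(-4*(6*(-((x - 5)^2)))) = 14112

Step 1. [3*(-4*(6*(-((x - 5)^2)))) = 14112] leading coefficient 3: divide by 3, so div: -4*(6*(-((x - 5)^2))) = 4704.
Step 2. [-4*(6*(-((x - 5)^2))) = 4704] -4·(inner) — divide through by -4, so div: 6*(-((x - 5)^2)) = -1176.
Step 3. [6*(-((x - 5)^2)) = -1176] LHS = 6·(…); ÷6 both sides, so div: -((x - 5)^2) = -196.
Step 4. [-((x - 5)^2) = -196] leading − — multiply by −1, so neg: (x - 5)^2 = 196.
Step 5. [(x - 5)^2 = 196] LHS squared, RHS 196 ≥ 0: apply √ (±). So sqrt: x - 5 = 14 or -14.
Step 6. [x - 5 = 14 or -14] 5 comes off first (add 5). So sub: x = 19 or -9.

Answer: x ∈ {-9, 19}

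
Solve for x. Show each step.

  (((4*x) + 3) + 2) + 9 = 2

Step 1. [(((4*x) + 3) + 2) + 9 = 2] peel the +9: subtract 9 from each side. So sub: ((4*x) + 3) + 2 = -7.
Step 2. [((4*x) + 3) + 2 = -7] subtract 2: x sits inside (… + 2), so sub: (4*x) + 3 = -9.
Step 3. [(4*x) + 3 = -9] +3 is outermost — subtract 3 both sides ⇒ sub: 4*x = -12.
Step 4. [4*x = -12] leading coefficient 4: divide by 4, so div: x = -3.

Answer: x ∈ {-3}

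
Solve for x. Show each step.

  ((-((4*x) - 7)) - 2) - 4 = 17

Step 1. [((-((4*x) - 7)) - 2) - 4 = 17] the outer -4 inverts by adding 4, so sub: (-((4*x) - 7)) - 2 = 21.
Step 2. [(-((4*x) - 7)) - 2 = 21] the outer -2 inverts by adding 2 ⇒ sub: -((4*x) - 7) = 23.
Step 3. [-((4*x) - 7) = 23] leading − — multiply by −1, so neg: (4*x) - 7 = -23.
Step 4. [(4*x) - 7 = -23] -7 is outermost — add 7 both sides. So sub: 4*x = -16.
Step 5. [4*x = -16] divide by the outer 4, so div: x = -4.

Answer: x ∈ {-4}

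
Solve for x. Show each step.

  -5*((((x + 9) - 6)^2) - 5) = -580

Step 1. [-5*((((x + 9) - 6)^2) - 5) = -580] -5 out front; divide by -5, so div: (((x + 9) - 6)^2) - 5 = 116.
Step 2. [(((x + 9) - 6)^2) - 5 = 116] add 5: x sits inside (… - 5), so sub: ((x + 9) - 6)^2 = 121.
Step 3. [((x + 9) - 6)^2 = 121] 121 ≥ 0, LHS is (·)² — take ±√ ⇒ sqrt: (x + 9) - 6 = 11 or -11.
Step 4. [(x + 9) - 6 = 11 or -11] 6 comes off first (add 6) ⇒ sub: x + 9 = 17 or -5.
Step 5. [x + 9 = 17 or -5] peel the +9: subtract 9 from each side. So sub: x = 8 or -14.

Answer: x ∈ {-14, 8}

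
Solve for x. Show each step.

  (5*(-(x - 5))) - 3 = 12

Step 1. [(5*(-(x - 5))) - 3 = 12] add 3: x sits inside (… - 3), so sub: 5*(-(x - 5)) = 15.
Step 2. [5*(-(x - 5)) = 15] LHS = 5·(…); ÷5 both sides, so div: -(x - 5) = 3.
Step 3. [-(x - 5) = 3] flip signs both sides, so neg: x - 5 = -3.
Step 4. [x - 5 = -3] 5 comes off first (add 5). So sub: x = 2.

Answer: x ∈ {2}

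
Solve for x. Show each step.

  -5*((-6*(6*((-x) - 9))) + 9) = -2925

Step 1. [-5*((-6*(6*((-x) - 9))) + 9) = -2925] leading coefficient -5: divide by -5, so div: (-6*(6*((-x) - 9))) + 9 = 585.
Step 2. [(-6*(6*((-x) - 9))) + 9 = 585] +9 is outermost — subtract 9 both sides, so sub: -6*(6*((-x) - 9)) = 576.
Step 3. [-6*(6*((-x) - 9)) = 576] leading coefficient -6: divide by -6, so div: 6*((-x) - 9) = -96.
Step 4. [6*((-x) - 9) = -96] 6·(inner) — divide through by 6. So div: (-x) - 9 = -16.
Step 5. [(-x) - 9 = -16] 9 comes off first (add 9), so sub: -x = -7.
Step 6. [-x = -7] flip signs both sides. So neg: x = 7.

Answer: x ∈ {7}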